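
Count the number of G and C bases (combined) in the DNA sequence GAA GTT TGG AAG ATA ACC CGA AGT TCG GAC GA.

Scanning the sequence gives G=10, C=5, T=6, A=11.
G+C = 10 + 5 = 15

15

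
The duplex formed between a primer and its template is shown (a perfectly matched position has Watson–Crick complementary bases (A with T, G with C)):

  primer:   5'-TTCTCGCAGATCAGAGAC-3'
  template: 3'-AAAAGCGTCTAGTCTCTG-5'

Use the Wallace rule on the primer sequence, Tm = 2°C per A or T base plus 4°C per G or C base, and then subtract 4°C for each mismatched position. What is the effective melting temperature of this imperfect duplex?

Primer base counts: A=5, T=4, G=4, C=5 → A+T=9, G+C=9
Perfect-match Tm = 2(9) + 4(9) = 18 + 36 = 54°C
Mismatches (positions where the bases are not complementary): 1 (at position 3)
Effective Tm = 54 − 1×4 = 54 − 4 = 50°C

50°C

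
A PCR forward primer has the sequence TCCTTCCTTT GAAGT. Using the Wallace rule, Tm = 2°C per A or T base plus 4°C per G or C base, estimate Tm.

42°C

Scanning the sequence gives C=4, A=2, T=7, G=2.
A+T = 9, G+C = 6
Tm = 2×9 + 4×6 = 42°C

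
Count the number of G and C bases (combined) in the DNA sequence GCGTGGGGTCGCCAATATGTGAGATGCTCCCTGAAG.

21

T=8, C=8, G=13, A=7
Total G or C: 13 + 8 = 21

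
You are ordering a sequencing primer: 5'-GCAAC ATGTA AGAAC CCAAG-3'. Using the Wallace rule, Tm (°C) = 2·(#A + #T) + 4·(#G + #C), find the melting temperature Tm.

Scanning the sequence gives G=4, T=2, A=9, C=5.
So N_AT = 11 and N_GC = 9.
Tm = 2(11) + 4(9) = 22 + 36 = 58°C

58°C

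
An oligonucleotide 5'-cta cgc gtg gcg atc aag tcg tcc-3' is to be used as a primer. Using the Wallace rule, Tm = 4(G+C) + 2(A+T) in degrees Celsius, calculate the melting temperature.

78°C

Scanning the sequence gives A=4, G=7, T=5, C=8.
AT pairs contribute 9, GC pairs contribute 15.
Tm = 2×9 + 4×15 = 78°C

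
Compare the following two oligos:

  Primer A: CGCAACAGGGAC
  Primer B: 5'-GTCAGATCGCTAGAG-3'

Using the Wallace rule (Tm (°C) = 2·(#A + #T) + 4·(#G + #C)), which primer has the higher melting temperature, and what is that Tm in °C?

Primer A: A+T=4, G+C=8 → Tm = 2(4)+4(8) = 40°C
Primer B: A+T=7, G+C=8 → Tm = 2(7)+4(8) = 46°C
40°C vs 46°C → primer B is higher.

Primer B, 46°C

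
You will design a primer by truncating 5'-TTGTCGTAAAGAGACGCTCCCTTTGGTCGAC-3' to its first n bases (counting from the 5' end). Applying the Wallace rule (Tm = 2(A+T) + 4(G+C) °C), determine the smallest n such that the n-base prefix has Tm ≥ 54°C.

n = 19

First 18 bases: TTGTCGTAAAGAGACGCT → Tm = 52°C (< 54°C)
First 19 bases: TTGTCGTAAAGAGACGCTC → Tm = 56°C (≥ 54°C)
Since every base adds ≥2°C, Tm only increases with n, so the threshold is first crossed at n = 19.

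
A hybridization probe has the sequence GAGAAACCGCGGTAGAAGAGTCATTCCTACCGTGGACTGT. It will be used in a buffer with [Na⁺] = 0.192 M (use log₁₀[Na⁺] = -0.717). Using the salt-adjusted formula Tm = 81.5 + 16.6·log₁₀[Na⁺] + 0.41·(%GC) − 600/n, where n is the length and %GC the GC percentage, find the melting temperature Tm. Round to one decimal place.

76.1°C

Length n = 40. Base counts: G=12, C=9, T=8, A=11
G+C = 21, so %GC = 21/40 × 100 = 52.5%
Salt term: 16.6 × (-0.717) = -11.902
GC term: 0.41 × 52.5 = 21.525; length term: −600/40 = −15
Tm = 81.5 + (-11.902) + 21.525 − 15 = 76.123 → 76.1°C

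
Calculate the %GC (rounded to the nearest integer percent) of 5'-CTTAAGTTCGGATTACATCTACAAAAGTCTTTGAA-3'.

Base counts: A=12, T=12, G=5, C=6
G+C = 5 + 6 = 11 out of 35 bases
%GC = 11/35 × 100 = 31.43% ≈ 31%

31%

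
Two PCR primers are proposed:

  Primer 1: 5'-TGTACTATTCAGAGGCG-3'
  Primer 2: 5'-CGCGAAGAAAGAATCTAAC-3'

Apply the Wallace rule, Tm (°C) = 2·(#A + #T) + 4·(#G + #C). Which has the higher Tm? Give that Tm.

Primer 1: A+T=9, G+C=8 → Tm = 2(9)+4(8) = 50°C
Primer 2: A+T=11, G+C=8 → Tm = 2(11)+4(8) = 54°C
50°C vs 54°C → primer 2 is higher.

Primer 2, 54°C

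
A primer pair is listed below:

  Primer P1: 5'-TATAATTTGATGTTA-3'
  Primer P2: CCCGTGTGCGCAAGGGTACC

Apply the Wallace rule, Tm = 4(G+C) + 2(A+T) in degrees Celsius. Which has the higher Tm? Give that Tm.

Primer P1: A+T=13, G+C=2 → Tm = 2(13)+4(2) = 34°C
Primer P2: A+T=6, G+C=14 → Tm = 2(6)+4(14) = 68°C
34°C vs 68°C → primer P2 is higher.

Primer P2, 68°C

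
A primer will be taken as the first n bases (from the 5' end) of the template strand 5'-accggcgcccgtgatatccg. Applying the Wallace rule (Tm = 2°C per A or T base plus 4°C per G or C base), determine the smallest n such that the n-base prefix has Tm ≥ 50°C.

First 13 bases: ACCGGCGCCCGTG → Tm = 48°C (< 50°C)
First 14 bases: ACCGGCGCCCGTGA → Tm = 50°C (≥ 50°C)
Since every base adds ≥2°C, Tm only increases with n, so the threshold is first crossed at n = 14.

n = 14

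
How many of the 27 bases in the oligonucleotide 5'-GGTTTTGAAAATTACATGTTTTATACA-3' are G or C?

Counting bases: T=12, G=4, A=9, C=2
Total G or C: 4 + 2 = 6

6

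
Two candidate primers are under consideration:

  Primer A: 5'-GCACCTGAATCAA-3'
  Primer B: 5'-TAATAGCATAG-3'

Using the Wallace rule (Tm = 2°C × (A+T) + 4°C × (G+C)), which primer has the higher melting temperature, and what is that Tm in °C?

Primer A, 38°C

Primer A: A+T=7, G+C=6 → Tm = 2(7)+4(6) = 38°C
Primer B: A+T=8, G+C=3 → Tm = 2(8)+4(3) = 28°C
38°C vs 28°C → primer A is higher.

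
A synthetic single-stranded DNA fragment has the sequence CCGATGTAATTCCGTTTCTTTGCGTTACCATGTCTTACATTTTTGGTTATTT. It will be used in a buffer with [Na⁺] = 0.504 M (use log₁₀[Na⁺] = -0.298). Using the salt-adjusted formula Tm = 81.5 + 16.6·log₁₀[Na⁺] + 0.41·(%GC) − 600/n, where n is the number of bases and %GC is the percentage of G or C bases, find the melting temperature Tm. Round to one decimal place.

Length n = 52. Scanning the sequence gives T=26, G=8, A=8, C=10.
G+C = 18, so %GC = 18/52 × 100 = 34.615%
Salt term: 16.6 × (-0.298) = -4.947
GC term: 0.41 × 34.615 = 14.192; length term: −600/52 = −11.538
Tm = 81.5 + (-4.947) + 14.192 − 11.538 = 79.207 → 79.2°C

79.2°C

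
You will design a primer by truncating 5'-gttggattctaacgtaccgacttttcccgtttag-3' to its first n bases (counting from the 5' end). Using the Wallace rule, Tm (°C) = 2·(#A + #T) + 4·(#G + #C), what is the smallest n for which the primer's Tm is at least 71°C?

First 25 bases: GTTGGATTCTAACGTACCGACTTTT → Tm = 70°C (< 71°C)
First 26 bases: GTTGGATTCTAACGTACCGACTTTTC → Tm = 74°C (≥ 71°C)
Each additional base adds 2°C (A/T) or 4°C (G/C), so Tm is non-decreasing in n; n = 26 is the first length to reach 71°C.

n = 26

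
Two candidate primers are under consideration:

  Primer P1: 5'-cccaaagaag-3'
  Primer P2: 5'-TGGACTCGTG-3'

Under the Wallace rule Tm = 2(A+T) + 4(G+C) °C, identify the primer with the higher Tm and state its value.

Primer P2, 32°C

Primer P1: A+T=5, G+C=5 → Tm = 2(5)+4(5) = 30°C
Primer P2: A+T=4, G+C=6 → Tm = 2(4)+4(6) = 32°C
30°C vs 32°C → primer P2 is higher.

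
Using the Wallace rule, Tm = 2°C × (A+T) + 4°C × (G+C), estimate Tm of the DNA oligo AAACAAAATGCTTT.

Scanning the sequence gives A=7, T=4, C=2, G=1.
A+T = 11, G+C = 3
Tm = 4·3 + 2·11 = 12 + 22 = 34°C

34°C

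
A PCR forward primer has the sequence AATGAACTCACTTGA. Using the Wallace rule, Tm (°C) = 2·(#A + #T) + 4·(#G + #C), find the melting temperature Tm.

40°C

T=4, G=2, C=3, A=6
So N_AT = 10 and N_GC = 5.
Tm = 2×10 + 4×5 = 40°C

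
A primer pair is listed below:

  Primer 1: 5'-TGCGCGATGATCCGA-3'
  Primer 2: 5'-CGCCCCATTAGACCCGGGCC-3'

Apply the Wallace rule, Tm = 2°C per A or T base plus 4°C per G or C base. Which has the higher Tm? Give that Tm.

Primer 1: A+T=6, G+C=9 → Tm = 2(6)+4(9) = 48°C
Primer 2: A+T=5, G+C=15 → Tm = 2(5)+4(15) = 70°C
48°C vs 70°C → primer 2 is higher.

Primer 2, 70°C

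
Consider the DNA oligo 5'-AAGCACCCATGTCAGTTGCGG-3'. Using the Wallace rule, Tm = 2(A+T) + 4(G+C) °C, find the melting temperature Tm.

C=6, G=6, A=5, T=4
AT pairs contribute 9, GC pairs contribute 12.
Tm = 2×9 + 4×12 = 66°C

66°C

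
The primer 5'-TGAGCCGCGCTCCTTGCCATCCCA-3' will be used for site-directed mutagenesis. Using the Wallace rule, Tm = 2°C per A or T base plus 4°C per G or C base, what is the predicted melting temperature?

80°C

Base counts: G=5, C=11, T=5, A=3
AT pairs contribute 8, GC pairs contribute 16.
Tm = 2(8) + 4(16) = 16 + 64 = 80°C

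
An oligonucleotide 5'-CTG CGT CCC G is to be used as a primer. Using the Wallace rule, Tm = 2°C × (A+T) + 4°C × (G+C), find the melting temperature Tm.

36°C

G=3, C=5, A=0, T=2
A+T = 2, G+C = 8
Tm = 4·8 + 2·2 = 32 + 4 = 36°C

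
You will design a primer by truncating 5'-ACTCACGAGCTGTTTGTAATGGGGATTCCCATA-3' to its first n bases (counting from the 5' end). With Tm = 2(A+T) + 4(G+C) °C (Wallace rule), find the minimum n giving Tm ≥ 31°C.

n = 10

First 9 bases: ACTCACGAG → Tm = 28°C (< 31°C)
First 10 bases: ACTCACGAGC → Tm = 32°C (≥ 31°C)
Each additional base adds 2°C (A/T) or 4°C (G/C), so Tm is non-decreasing in n; n = 10 is the first length to reach 31°C.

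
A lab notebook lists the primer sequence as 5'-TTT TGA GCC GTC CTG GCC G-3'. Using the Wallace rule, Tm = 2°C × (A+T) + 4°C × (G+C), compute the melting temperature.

A=1, C=6, T=6, G=6
AT pairs contribute 7, GC pairs contribute 12.
Tm = 2(7) + 4(12) = 14 + 48 = 62°C

62°C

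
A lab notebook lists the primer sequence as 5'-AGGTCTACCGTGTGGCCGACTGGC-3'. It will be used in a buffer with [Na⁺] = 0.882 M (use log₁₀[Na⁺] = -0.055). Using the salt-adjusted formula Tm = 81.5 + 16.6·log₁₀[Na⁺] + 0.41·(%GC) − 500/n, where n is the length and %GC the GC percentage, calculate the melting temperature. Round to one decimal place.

87.1°C

Length n = 24. Scanning the sequence gives A=3, C=7, G=9, T=5.
G+C = 16, so %GC = 16/24 × 100 = 66.667%
Salt term: 16.6 × (-0.055) = -0.913
GC term: 0.41 × 66.667 = 27.333; length term: −500/24 = −20.833
Tm = 81.5 + (-0.913) + 27.333 − 20.833 = 87.087 → 87.1°C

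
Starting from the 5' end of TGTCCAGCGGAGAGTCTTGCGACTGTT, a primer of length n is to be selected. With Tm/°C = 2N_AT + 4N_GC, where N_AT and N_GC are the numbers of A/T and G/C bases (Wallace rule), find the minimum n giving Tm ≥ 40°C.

n = 12

First 11 bases: TGTCCAGCGGA → Tm = 36°C (< 40°C)
First 12 bases: TGTCCAGCGGAG → Tm = 40°C (≥ 40°C)
Since every base adds ≥2°C, Tm only increases with n, so the threshold is first crossed at n = 12.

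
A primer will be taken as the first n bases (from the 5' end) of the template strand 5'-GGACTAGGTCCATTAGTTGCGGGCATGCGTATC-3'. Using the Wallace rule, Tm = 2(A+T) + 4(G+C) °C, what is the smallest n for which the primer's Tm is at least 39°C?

First 12 bases: GGACTAGGTCCA → Tm = 38°C (< 39°C)
First 13 bases: GGACTAGGTCCAT → Tm = 40°C (≥ 39°C)
Each additional base adds 2°C (A/T) or 4°C (G/C), so Tm is non-decreasing in n; n = 13 is the first length to reach 39°C.

n = 13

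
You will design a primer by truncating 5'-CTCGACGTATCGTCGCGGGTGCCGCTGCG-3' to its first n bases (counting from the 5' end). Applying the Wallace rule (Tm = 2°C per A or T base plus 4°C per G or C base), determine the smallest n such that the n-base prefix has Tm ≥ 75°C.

First 22 bases: CTCGACGTATCGTCGCGGGTGC → Tm = 74°C (< 75°C)
First 23 bases: CTCGACGTATCGTCGCGGGTGCC → Tm = 78°C (≥ 75°C)
Each additional base adds 2°C (A/T) or 4°C (G/C), so Tm is non-decreasing in n; n = 23 is the first length to reach 75°C.

n = 23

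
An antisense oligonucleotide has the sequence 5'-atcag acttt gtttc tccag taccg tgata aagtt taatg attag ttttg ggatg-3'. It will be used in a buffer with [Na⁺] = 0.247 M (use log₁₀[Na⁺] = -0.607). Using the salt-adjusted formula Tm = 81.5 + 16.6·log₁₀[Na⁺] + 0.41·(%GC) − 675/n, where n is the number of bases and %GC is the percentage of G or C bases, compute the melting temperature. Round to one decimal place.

73.3°C

Length n = 55. G=12, A=14, C=7, T=22
G+C = 19, so %GC = 19/55 × 100 = 34.545%
Salt term: 16.6 × (-0.607) = -10.076
GC term: 0.41 × 34.545 = 14.163; length term: −675/55 = −12.273
Tm = 81.5 + (-10.076) + 14.163 − 12.273 = 73.314 → 73.3°C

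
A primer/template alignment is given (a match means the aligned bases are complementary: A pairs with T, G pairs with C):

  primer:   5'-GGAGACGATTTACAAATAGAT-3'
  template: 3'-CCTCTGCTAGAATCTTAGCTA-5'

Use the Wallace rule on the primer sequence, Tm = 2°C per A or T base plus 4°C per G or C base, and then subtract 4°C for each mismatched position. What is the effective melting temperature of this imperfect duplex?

Primer base counts: A=9, T=5, G=5, C=2 → A+T=14, G+C=7
Perfect-match Tm = 2(14) + 4(7) = 28 + 28 = 56°C
Mismatches (positions where the bases are not complementary): 5 (at positions 10, 12, 13, 14, 18)
Effective Tm = 56 − 5×4 = 56 − 20 = 36°C

36°C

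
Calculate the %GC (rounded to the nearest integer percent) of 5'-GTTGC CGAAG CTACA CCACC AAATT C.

Scanning the sequence gives T=5, G=4, A=8, C=9.
G+C = 4 + 9 = 13 out of 26 bases
%GC = 13/26 × 100 = 50% ≈ 50%

50%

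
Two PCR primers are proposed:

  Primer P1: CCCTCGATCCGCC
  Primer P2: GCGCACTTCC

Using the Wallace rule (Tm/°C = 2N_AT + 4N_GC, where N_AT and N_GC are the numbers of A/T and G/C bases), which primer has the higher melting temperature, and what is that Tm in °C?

Primer P1, 46°C

Primer P1: A+T=3, G+C=10 → Tm = 2(3)+4(10) = 46°C
Primer P2: A+T=3, G+C=7 → Tm = 2(3)+4(7) = 34°C
46°C vs 34°C → primer P1 is higher.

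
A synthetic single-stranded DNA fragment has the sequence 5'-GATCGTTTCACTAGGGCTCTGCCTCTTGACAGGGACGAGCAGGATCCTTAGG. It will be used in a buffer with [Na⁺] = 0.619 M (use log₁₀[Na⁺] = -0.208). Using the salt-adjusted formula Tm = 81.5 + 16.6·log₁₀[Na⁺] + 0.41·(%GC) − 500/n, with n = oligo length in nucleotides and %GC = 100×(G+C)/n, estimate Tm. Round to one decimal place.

Length n = 52. Base counts: G=16, A=10, C=13, T=13
G+C = 29, so %GC = 29/52 × 100 = 55.769%
Salt term: 16.6 × (-0.208) = -3.453
GC term: 0.41 × 55.769 = 22.865; length term: −500/52 = −9.615
Tm = 81.5 + (-3.453) + 22.865 − 9.615 = 91.297 → 91.3°C

91.3°C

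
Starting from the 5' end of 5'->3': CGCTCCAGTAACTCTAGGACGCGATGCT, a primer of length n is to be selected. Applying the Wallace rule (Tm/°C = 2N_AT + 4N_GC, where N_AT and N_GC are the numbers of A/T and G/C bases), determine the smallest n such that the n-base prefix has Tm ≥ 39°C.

n = 13

First 12 bases: CGCTCCAGTAAC → Tm = 38°C (< 39°C)
First 13 bases: CGCTCCAGTAACT → Tm = 40°C (≥ 39°C)
Each additional base adds 2°C (A/T) or 4°C (G/C), so Tm is non-decreasing in n; n = 13 is the first length to reach 39°C.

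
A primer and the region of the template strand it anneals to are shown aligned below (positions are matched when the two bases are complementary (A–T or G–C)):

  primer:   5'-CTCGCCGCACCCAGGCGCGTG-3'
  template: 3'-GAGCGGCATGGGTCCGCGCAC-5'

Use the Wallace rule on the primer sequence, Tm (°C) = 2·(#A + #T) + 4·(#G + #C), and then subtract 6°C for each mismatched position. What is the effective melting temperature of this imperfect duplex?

70°C

Primer base counts: A=2, T=2, G=7, C=10 → A+T=4, G+C=17
Perfect-match Tm = 2(4) + 4(17) = 8 + 68 = 76°C
Mismatches (positions where the bases are not complementary): 1 (at position 8)
Effective Tm = 76 − 1×6 = 76 − 6 = 70°C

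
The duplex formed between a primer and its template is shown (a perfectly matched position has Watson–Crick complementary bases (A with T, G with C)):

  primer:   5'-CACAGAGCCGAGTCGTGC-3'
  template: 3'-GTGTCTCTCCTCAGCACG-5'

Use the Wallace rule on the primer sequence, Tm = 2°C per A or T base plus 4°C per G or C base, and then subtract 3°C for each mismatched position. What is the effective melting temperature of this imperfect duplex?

54°C

Primer base counts: A=4, T=2, G=6, C=6 → A+T=6, G+C=12
Perfect-match Tm = 2(6) + 4(12) = 12 + 48 = 60°C
Mismatches (positions where the bases are not complementary): 2 (at positions 8, 9)
Effective Tm = 60 − 2×3 = 60 − 6 = 54°C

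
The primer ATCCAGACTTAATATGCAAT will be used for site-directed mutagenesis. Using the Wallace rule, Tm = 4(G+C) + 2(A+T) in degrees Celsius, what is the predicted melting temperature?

52°C

Base counts: A=8, C=4, G=2, T=6
AT pairs contribute 14, GC pairs contribute 6.
Tm = 2×14 + 4×6 = 52°C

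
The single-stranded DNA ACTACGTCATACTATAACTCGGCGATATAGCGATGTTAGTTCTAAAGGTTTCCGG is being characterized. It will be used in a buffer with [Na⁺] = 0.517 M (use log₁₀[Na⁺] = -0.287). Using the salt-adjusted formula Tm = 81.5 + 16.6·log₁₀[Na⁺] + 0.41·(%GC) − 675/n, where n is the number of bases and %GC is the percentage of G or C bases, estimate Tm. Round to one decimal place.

81.6°C

Length n = 55. Base counts: A=15, C=11, G=12, T=17
G+C = 23, so %GC = 23/55 × 100 = 41.818%
Salt term: 16.6 × (-0.287) = -4.764
GC term: 0.41 × 41.818 = 17.145; length term: −675/55 = −12.273
Tm = 81.5 + (-4.764) + 17.145 − 12.273 = 81.608 → 81.6°C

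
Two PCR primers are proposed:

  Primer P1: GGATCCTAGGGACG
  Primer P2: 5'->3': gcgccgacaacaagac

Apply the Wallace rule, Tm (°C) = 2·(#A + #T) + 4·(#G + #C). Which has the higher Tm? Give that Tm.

Primer P2, 52°C

Primer P1: A+T=5, G+C=9 → Tm = 2(5)+4(9) = 46°C
Primer P2: A+T=6, G+C=10 → Tm = 2(6)+4(10) = 52°C
46°C vs 52°C → primer P2 is higher.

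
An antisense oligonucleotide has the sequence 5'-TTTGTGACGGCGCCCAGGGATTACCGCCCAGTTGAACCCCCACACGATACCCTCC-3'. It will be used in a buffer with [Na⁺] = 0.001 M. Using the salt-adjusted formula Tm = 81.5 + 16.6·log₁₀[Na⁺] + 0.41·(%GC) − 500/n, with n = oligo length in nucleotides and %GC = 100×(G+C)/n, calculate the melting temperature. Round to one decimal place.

48.0°C

Length n = 55. Scanning the sequence gives T=10, A=11, G=12, C=22.
G+C = 34, so %GC = 34/55 × 100 = 61.818%
Salt term: 16.6 × (-3) = -49.8
GC term: 0.41 × 61.818 = 25.345; length term: −500/55 = −9.091
Tm = 81.5 + (-49.8) + 25.345 − 9.091 = 47.954 → 48.0°C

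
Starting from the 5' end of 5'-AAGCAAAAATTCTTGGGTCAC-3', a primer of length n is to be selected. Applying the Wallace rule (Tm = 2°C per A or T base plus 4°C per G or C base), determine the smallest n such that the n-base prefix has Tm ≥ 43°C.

First 16 bases: AAGCAAAAATTCTTGG → Tm = 42°C (< 43°C)
First 17 bases: AAGCAAAAATTCTTGGG → Tm = 46°C (≥ 43°C)
Since every base adds ≥2°C, Tm only increases with n, so the threshold is first crossed at n = 17.

n = 17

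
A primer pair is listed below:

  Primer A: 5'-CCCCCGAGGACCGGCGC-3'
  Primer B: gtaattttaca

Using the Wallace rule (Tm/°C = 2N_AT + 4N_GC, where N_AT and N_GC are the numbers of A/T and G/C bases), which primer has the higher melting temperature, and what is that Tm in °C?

Primer A, 64°C

Primer A: A+T=2, G+C=15 → Tm = 2(2)+4(15) = 64°C
Primer B: A+T=9, G+C=2 → Tm = 2(9)+4(2) = 26°C
64°C vs 26°C → primer A is higher.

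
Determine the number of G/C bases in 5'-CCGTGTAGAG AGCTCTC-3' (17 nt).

A=3, C=5, G=5, T=4
Total G or C: 5 + 5 = 10

10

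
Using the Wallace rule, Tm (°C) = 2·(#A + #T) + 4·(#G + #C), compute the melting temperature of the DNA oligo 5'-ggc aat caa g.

T=1, A=4, G=3, C=2
So N_AT = 5 and N_GC = 5.
Tm = 4·5 + 2·5 = 20 + 10 = 30°C

30°C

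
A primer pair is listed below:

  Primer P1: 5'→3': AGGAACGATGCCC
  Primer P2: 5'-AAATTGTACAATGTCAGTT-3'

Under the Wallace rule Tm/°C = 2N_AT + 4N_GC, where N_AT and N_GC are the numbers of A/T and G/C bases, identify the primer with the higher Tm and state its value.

Primer P2, 48°C

Primer P1: A+T=5, G+C=8 → Tm = 2(5)+4(8) = 42°C
Primer P2: A+T=14, G+C=5 → Tm = 2(14)+4(5) = 48°C
42°C vs 48°C → primer P2 is higher.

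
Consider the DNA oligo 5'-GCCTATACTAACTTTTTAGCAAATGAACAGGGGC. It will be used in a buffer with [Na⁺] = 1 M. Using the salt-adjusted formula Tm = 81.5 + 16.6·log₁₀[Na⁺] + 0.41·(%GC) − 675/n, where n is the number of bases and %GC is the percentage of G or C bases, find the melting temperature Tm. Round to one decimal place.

Length n = 34. Base counts: T=9, C=7, A=11, G=7
G+C = 14, so %GC = 14/34 × 100 = 41.176%
Salt term: 16.6 × (0) = 0
GC term: 0.41 × 41.176 = 16.882; length term: −675/34 = −19.853
Tm = 81.5 + (0) + 16.882 − 19.853 = 78.529 → 78.5°C

78.5°C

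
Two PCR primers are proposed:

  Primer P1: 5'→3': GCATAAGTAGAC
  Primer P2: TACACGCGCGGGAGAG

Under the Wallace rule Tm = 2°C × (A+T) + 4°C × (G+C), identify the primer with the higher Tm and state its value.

Primer P1: A+T=7, G+C=5 → Tm = 2(7)+4(5) = 34°C
Primer P2: A+T=5, G+C=11 → Tm = 2(5)+4(11) = 54°C
34°C vs 54°C → primer P2 is higher.

Primer P2, 54°C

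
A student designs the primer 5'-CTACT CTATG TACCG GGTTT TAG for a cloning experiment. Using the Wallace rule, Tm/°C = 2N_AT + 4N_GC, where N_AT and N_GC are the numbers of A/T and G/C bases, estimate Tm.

Counting bases: C=5, G=5, T=9, A=4
A+T = 13, G+C = 10
Tm = 4·10 + 2·13 = 40 + 26 = 66°C

66°C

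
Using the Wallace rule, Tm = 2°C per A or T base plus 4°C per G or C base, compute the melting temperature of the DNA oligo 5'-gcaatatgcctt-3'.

34°C

Base counts: A=3, G=2, C=3, T=4
AT pairs contribute 7, GC pairs contribute 5.
Tm = 2×7 + 4×5 = 34°C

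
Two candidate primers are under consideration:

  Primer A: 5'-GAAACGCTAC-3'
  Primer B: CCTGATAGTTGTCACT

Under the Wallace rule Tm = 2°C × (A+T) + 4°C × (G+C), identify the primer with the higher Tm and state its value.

Primer A: A+T=5, G+C=5 → Tm = 2(5)+4(5) = 30°C
Primer B: A+T=9, G+C=7 → Tm = 2(9)+4(7) = 46°C
30°C vs 46°C → primer B is higher.

Primer B, 46°C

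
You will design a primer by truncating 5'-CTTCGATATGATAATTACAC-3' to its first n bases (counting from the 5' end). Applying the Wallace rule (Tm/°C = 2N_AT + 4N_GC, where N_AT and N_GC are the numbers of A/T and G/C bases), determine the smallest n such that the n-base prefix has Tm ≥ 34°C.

n = 13

First 12 bases: CTTCGATATGAT → Tm = 32°C (< 34°C)
First 13 bases: CTTCGATATGATA → Tm = 34°C (≥ 34°C)
Each additional base adds 2°C (A/T) or 4°C (G/C), so Tm is non-decreasing in n; n = 13 is the first length to reach 34°C.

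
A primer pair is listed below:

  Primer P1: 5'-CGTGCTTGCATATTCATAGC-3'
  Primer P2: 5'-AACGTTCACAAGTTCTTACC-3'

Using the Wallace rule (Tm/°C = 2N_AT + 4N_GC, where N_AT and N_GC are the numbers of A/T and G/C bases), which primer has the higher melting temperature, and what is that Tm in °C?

Primer P1: A+T=11, G+C=9 → Tm = 2(11)+4(9) = 58°C
Primer P2: A+T=12, G+C=8 → Tm = 2(12)+4(8) = 56°C
58°C vs 56°C → primer P1 is higher.

Primer P1, 58°C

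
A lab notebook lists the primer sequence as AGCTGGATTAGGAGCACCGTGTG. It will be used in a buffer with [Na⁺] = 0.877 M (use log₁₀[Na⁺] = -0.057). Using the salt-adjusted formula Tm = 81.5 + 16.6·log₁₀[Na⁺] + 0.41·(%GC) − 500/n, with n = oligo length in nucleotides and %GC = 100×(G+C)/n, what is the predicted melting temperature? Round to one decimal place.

Length n = 23. Base counts: T=5, C=4, A=5, G=9
G+C = 13, so %GC = 13/23 × 100 = 56.522%
Salt term: 16.6 × (-0.057) = -0.946
GC term: 0.41 × 56.522 = 23.174; length term: −500/23 = −21.739
Tm = 81.5 + (-0.946) + 23.174 − 21.739 = 81.989 → 82.0°C

82.0°C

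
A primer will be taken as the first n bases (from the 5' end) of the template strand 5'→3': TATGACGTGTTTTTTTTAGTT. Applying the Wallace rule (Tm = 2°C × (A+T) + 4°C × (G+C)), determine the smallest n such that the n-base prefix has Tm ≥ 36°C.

First 13 bases: TATGACGTGTTTT → Tm = 34°C (< 36°C)
First 14 bases: TATGACGTGTTTTT → Tm = 36°C (≥ 36°C)
Each additional base adds 2°C (A/T) or 4°C (G/C), so Tm is non-decreasing in n; n = 14 is the first length to reach 36°C.

n = 14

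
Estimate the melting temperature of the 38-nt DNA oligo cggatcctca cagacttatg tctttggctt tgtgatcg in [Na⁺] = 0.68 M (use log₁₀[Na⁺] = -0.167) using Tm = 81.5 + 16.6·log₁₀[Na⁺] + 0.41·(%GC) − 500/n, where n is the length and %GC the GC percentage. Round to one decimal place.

85.0°C

Length n = 38. T=14, G=9, C=9, A=6
G+C = 18, so %GC = 18/38 × 100 = 47.368%
Salt term: 16.6 × (-0.167) = -2.772
GC term: 0.41 × 47.368 = 19.421; length term: −500/38 = −13.158
Tm = 81.5 + (-2.772) + 19.421 − 13.158 = 84.991 → 85.0°C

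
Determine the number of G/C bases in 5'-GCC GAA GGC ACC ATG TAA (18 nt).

A=6, G=5, C=5, T=2
G+C = 5 + 5 = 10

10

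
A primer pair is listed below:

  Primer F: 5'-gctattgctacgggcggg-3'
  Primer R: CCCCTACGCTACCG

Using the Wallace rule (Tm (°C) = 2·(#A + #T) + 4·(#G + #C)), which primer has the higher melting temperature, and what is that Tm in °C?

Primer F, 60°C

Primer F: A+T=6, G+C=12 → Tm = 2(6)+4(12) = 60°C
Primer R: A+T=4, G+C=10 → Tm = 2(4)+4(10) = 48°C
60°C vs 48°C → primer F is higher.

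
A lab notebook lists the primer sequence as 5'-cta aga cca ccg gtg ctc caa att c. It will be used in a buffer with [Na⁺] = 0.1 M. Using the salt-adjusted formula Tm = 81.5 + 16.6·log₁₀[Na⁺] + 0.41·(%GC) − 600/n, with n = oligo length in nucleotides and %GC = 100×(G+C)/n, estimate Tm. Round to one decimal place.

62.2°C

Length n = 25. Base counts: G=4, C=9, T=5, A=7
G+C = 13, so %GC = 13/25 × 100 = 52%
Salt term: 16.6 × (-1) = -16.6
GC term: 0.41 × 52 = 21.32; length term: −600/25 = −24
Tm = 81.5 + (-16.6) + 21.32 − 24 = 62.22 → 62.2°C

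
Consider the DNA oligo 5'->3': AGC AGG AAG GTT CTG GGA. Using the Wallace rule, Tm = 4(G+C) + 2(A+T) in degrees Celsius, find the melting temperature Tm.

Scanning the sequence gives C=2, A=5, T=3, G=8.
So N_AT = 8 and N_GC = 10.
Tm = 4·10 + 2·8 = 40 + 16 = 56°C

56°C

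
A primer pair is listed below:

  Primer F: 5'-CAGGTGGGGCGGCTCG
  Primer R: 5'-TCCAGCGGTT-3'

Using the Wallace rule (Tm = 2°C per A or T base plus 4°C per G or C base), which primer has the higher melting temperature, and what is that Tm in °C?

Primer F, 58°C

Primer F: A+T=3, G+C=13 → Tm = 2(3)+4(13) = 58°C
Primer R: A+T=4, G+C=6 → Tm = 2(4)+4(6) = 32°C
58°C vs 32°C → primer F is higher.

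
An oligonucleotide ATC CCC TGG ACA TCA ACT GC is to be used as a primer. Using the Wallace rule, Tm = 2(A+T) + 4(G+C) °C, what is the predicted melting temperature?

Counting bases: T=4, A=5, G=3, C=8
A+T = 9, G+C = 11
Tm = 2×9 + 4×11 = 62°C

62°C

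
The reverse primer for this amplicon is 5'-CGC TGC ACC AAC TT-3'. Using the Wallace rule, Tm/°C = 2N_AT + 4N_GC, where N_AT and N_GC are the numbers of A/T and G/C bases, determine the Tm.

44°C

Base counts: C=6, A=3, T=3, G=2
AT pairs contribute 6, GC pairs contribute 8.
Tm = 2×6 + 4×8 = 44°C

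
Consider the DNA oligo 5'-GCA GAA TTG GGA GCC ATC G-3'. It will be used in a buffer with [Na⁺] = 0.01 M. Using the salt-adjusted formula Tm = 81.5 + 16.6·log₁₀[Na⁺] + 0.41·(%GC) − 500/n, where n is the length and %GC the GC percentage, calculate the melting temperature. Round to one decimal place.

Length n = 19. Scanning the sequence gives C=4, G=7, T=3, A=5.
G+C = 11, so %GC = 11/19 × 100 = 57.895%
Salt term: 16.6 × (-2) = -33.2
GC term: 0.41 × 57.895 = 23.737; length term: −500/19 = −26.316
Tm = 81.5 + (-33.2) + 23.737 − 26.316 = 45.721 → 45.7°C

45.7°C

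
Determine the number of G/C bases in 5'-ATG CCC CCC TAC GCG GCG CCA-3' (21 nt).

Base counts: G=5, T=2, A=3, C=11
Total G or C: 5 + 11 = 16

16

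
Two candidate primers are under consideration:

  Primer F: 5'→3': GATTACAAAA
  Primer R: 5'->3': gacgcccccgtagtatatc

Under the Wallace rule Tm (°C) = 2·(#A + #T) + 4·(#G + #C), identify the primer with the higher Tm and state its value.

Primer F: A+T=8, G+C=2 → Tm = 2(8)+4(2) = 24°C
Primer R: A+T=8, G+C=11 → Tm = 2(8)+4(11) = 60°C
24°C vs 60°C → primer R is higher.

Primer R, 60°C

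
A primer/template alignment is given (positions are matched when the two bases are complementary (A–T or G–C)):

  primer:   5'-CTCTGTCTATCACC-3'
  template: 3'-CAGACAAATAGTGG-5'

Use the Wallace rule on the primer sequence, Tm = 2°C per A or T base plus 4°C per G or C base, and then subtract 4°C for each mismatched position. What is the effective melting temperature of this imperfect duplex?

Primer base counts: A=2, T=5, G=1, C=6 → A+T=7, G+C=7
Perfect-match Tm = 2(7) + 4(7) = 14 + 28 = 42°C
Mismatches (positions where the bases are not complementary): 2 (at positions 1, 7)
Effective Tm = 42 − 2×4 = 42 − 8 = 34°C

34°C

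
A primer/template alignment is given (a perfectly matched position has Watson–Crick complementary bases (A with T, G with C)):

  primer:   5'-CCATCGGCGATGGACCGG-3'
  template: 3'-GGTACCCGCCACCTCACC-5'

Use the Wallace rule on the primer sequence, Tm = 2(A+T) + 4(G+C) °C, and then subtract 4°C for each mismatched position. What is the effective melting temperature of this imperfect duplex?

46°C

Primer base counts: A=3, T=2, G=7, C=6 → A+T=5, G+C=13
Perfect-match Tm = 2(5) + 4(13) = 10 + 52 = 62°C
Mismatches (positions where the bases are not complementary): 4 (at positions 5, 10, 15, 16)
Effective Tm = 62 − 4×4 = 62 − 16 = 46°C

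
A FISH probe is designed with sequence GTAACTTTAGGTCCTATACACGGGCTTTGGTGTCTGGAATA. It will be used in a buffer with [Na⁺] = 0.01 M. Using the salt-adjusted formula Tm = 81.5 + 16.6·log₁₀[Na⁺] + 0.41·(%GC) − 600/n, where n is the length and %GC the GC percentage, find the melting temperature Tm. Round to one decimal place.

Length n = 41. Scanning the sequence gives T=14, G=11, A=9, C=7.
G+C = 18, so %GC = 18/41 × 100 = 43.902%
Salt term: 16.6 × (-2) = -33.2
GC term: 0.41 × 43.902 = 18; length term: −600/41 = −14.634
Tm = 81.5 + (-33.2) + 18 − 14.634 = 51.666 → 51.7°C

51.7°C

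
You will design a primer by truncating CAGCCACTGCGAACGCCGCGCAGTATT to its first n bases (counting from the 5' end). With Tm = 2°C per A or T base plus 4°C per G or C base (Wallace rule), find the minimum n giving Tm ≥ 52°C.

First 15 bases: CAGCCACTGCGAACG → Tm = 50°C (< 52°C)
First 16 bases: CAGCCACTGCGAACGC → Tm = 54°C (≥ 52°C)
Each additional base adds 2°C (A/T) or 4°C (G/C), so Tm is non-decreasing in n; n = 16 is the first length to reach 52°C.

n = 16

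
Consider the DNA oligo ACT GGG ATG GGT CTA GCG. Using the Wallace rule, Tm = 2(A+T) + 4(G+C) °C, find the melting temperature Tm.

Counting bases: A=3, C=3, T=4, G=8
A+T = 7, G+C = 11
Tm = 2(7) + 4(11) = 14 + 44 = 58°C

58°C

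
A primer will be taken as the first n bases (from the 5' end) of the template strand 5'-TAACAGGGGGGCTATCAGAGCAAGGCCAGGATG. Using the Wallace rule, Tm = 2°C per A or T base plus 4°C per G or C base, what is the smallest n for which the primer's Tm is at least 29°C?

First 9 bases: TAACAGGGG → Tm = 28°C (< 29°C)
First 10 bases: TAACAGGGGG → Tm = 32°C (≥ 29°C)
Each additional base adds 2°C (A/T) or 4°C (G/C), so Tm is non-decreasing in n; n = 10 is the first length to reach 29°C.

n = 10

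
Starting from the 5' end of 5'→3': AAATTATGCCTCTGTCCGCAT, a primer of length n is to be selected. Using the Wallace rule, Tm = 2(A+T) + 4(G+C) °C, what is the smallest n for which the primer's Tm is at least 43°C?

n = 16

First 15 bases: AAATTATGCCTCTGT → Tm = 40°C (< 43°C)
First 16 bases: AAATTATGCCTCTGTC → Tm = 44°C (≥ 43°C)
Each additional base adds 2°C (A/T) or 4°C (G/C), so Tm is non-decreasing in n; n = 16 is the first length to reach 43°C.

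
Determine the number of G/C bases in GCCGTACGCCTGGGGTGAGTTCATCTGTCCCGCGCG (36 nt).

Counting bases: T=8, A=3, G=13, C=12
G+C = 13 + 12 = 25

25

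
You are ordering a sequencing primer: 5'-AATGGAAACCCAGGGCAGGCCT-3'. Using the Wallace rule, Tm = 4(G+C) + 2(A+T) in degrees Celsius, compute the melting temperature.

C=6, A=7, G=7, T=2
A+T = 9, G+C = 13
Tm = 2×9 + 4×13 = 70°C

70°C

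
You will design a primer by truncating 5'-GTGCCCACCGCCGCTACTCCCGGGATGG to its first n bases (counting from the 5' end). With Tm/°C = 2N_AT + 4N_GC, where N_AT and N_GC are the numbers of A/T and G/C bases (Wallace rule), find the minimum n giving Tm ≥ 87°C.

First 24 bases: GTGCCCACCGCCGCTACTCCCGGG → Tm = 86°C (< 87°C)
First 25 bases: GTGCCCACCGCCGCTACTCCCGGGA → Tm = 88°C (≥ 87°C)
Each additional base adds 2°C (A/T) or 4°C (G/C), so Tm is non-decreasing in n; n = 25 is the first length to reach 87°C.

n = 25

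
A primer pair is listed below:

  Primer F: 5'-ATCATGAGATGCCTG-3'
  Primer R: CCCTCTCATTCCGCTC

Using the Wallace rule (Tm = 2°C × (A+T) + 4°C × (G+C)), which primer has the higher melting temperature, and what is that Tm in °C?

Primer R, 52°C

Primer F: A+T=8, G+C=7 → Tm = 2(8)+4(7) = 44°C
Primer R: A+T=6, G+C=10 → Tm = 2(6)+4(10) = 52°C
44°C vs 52°C → primer R is higher.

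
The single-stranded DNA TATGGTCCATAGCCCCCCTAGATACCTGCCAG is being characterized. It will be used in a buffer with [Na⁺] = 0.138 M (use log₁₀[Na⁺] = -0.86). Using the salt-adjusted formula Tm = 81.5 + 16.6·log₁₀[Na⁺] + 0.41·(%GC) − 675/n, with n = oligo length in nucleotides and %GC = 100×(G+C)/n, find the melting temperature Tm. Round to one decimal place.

69.2°C

Length n = 32. Base counts: T=7, C=12, A=7, G=6
G+C = 18, so %GC = 18/32 × 100 = 56.25%
Salt term: 16.6 × (-0.86) = -14.276
GC term: 0.41 × 56.25 = 23.062; length term: −675/32 = −21.094
Tm = 81.5 + (-14.276) + 23.062 − 21.094 = 69.192 → 69.2°C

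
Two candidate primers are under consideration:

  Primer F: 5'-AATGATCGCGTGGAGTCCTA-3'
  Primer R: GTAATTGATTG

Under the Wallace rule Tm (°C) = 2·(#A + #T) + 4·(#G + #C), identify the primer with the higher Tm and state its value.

Primer F, 60°C

Primer F: A+T=10, G+C=10 → Tm = 2(10)+4(10) = 60°C
Primer R: A+T=8, G+C=3 → Tm = 2(8)+4(3) = 28°C
60°C vs 28°C → primer F is higher.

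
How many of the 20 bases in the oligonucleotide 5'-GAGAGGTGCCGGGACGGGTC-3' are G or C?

15

A=3, C=4, T=2, G=11
G+C = 11 + 4 = 15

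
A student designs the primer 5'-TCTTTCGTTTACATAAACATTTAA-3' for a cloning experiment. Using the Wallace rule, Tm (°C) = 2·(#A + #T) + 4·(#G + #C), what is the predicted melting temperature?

T=11, G=1, A=8, C=4
AT pairs contribute 19, GC pairs contribute 5.
Tm = 2(19) + 4(5) = 38 + 20 = 58°C

58°C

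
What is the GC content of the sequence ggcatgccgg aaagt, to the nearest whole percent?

Scanning the sequence gives A=4, G=6, C=3, T=2.
G+C = 6 + 3 = 9 out of 15 bases
%GC = 9/15 × 100 = 60% ≈ 60%

60%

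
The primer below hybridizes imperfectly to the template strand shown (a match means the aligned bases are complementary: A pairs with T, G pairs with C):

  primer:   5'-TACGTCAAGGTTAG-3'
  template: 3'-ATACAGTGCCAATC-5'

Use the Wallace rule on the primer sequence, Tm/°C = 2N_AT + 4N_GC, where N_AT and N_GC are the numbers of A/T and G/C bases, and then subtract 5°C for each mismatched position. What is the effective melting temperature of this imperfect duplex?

30°C

Primer base counts: A=4, T=4, G=4, C=2 → A+T=8, G+C=6
Perfect-match Tm = 2(8) + 4(6) = 16 + 24 = 40°C
Mismatches (positions where the bases are not complementary): 2 (at positions 3, 8)
Effective Tm = 40 − 2×5 = 40 − 10 = 30°C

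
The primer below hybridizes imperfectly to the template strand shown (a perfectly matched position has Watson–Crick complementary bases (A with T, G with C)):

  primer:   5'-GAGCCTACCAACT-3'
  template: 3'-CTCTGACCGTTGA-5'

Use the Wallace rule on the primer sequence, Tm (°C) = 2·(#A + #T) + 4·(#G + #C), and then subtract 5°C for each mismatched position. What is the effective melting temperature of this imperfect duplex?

Primer base counts: A=4, T=2, G=2, C=5 → A+T=6, G+C=7
Perfect-match Tm = 2(6) + 4(7) = 12 + 28 = 40°C
Mismatches (positions where the bases are not complementary): 3 (at positions 4, 7, 8)
Effective Tm = 40 − 3×5 = 40 − 15 = 25°C

25°C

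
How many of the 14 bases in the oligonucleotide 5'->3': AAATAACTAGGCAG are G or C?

5

Base counts: C=2, A=7, G=3, T=2
Total G or C: 3 + 2 = 5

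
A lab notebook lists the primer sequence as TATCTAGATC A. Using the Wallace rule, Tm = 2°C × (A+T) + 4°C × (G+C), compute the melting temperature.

28°C

Counting bases: C=2, T=4, A=4, G=1
A+T = 8, G+C = 3
Tm = 2(8) + 4(3) = 16 + 12 = 28°C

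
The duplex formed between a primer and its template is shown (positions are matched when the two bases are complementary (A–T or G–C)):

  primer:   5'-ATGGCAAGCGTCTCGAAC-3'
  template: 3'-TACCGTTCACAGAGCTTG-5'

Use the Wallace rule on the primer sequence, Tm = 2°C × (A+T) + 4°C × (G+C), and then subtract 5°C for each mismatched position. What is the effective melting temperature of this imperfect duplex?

Primer base counts: A=5, T=3, G=5, C=5 → A+T=8, G+C=10
Perfect-match Tm = 2(8) + 4(10) = 16 + 40 = 56°C
Mismatches (positions where the bases are not complementary): 1 (at position 9)
Effective Tm = 56 − 1×5 = 56 − 5 = 51°C

51°C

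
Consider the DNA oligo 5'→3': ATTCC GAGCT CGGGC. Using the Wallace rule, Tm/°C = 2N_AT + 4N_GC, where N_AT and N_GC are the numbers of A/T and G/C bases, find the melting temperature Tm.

Base counts: C=5, T=3, A=2, G=5
AT pairs contribute 5, GC pairs contribute 10.
Tm = 4·10 + 2·5 = 40 + 10 = 50°C

50°C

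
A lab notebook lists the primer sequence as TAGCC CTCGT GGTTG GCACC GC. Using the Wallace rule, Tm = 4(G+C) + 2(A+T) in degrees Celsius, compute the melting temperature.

A=2, T=5, C=8, G=7
So N_AT = 7 and N_GC = 15.
Tm = 2(7) + 4(15) = 14 + 60 = 74°C

74°C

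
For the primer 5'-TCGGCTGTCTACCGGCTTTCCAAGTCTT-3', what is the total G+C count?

A=3, G=6, T=10, C=9
Total G or C: 6 + 9 = 15

15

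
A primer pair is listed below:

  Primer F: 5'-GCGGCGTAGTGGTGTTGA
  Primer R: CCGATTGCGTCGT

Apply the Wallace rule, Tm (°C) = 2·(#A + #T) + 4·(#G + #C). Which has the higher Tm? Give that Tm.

Primer F, 58°C

Primer F: A+T=7, G+C=11 → Tm = 2(7)+4(11) = 58°C
Primer R: A+T=5, G+C=8 → Tm = 2(5)+4(8) = 42°C
58°C vs 42°C → primer F is higher.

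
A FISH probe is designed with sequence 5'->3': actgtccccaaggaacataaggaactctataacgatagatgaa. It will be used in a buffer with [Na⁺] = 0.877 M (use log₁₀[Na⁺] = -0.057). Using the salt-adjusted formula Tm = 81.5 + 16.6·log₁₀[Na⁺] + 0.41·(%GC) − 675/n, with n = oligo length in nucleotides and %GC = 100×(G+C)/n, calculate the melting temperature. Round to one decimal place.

Length n = 43. Scanning the sequence gives T=8, C=9, G=8, A=18.
G+C = 17, so %GC = 17/43 × 100 = 39.535%
Salt term: 16.6 × (-0.057) = -0.946
GC term: 0.41 × 39.535 = 16.209; length term: −675/43 = −15.698
Tm = 81.5 + (-0.946) + 16.209 − 15.698 = 81.065 → 81.1°C

81.1°C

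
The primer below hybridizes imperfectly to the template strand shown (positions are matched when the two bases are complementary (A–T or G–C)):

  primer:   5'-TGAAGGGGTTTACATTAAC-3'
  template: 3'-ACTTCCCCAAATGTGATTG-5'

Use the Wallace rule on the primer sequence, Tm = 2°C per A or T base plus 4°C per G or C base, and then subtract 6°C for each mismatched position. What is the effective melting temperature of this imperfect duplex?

46°C

Primer base counts: A=6, T=6, G=5, C=2 → A+T=12, G+C=7
Perfect-match Tm = 2(12) + 4(7) = 24 + 28 = 52°C
Mismatches (positions where the bases are not complementary): 1 (at position 15)
Effective Tm = 52 − 1×6 = 52 − 6 = 46°C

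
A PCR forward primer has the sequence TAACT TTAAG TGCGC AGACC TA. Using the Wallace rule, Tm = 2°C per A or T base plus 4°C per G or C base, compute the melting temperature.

Counting bases: T=6, A=7, G=4, C=5
A+T = 13, G+C = 9
Tm = 2(13) + 4(9) = 26 + 36 = 62°C

62°C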